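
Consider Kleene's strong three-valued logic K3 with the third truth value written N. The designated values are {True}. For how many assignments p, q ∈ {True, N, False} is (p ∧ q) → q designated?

7

Of the 9 assignments, 7 give a value in {True}.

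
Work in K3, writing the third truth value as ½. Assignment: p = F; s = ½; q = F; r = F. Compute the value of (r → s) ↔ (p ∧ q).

F

r → s = F → ½ = T  [¬F ∨ ½]
p ∧ q = F ∧ F = F
(r → s) ↔ (p ∧ q) = T ↔ F = F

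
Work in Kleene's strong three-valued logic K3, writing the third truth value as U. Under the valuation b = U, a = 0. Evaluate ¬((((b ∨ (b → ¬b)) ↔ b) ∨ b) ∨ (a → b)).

¬b = ¬U = U
b → ¬b = U → U = U  [¬U ∨ U]
b ∨ (b → ¬b) = U ∨ U = U
(b ∨ (b → ¬b)) ↔ b = U ↔ U = U
((b ∨ (b → ¬b)) ↔ b) ∨ b = U ∨ U = U
a → b = 0 → U = 1
(((b ∨ (b → ¬b)) ↔ b) ∨ b) ∨ (a → b) = U ∨ 1 = 1
¬((((b ∨ (b → ¬b)) ↔ b) ∨ b) ∨ (a → b)) = ¬1 = 0

0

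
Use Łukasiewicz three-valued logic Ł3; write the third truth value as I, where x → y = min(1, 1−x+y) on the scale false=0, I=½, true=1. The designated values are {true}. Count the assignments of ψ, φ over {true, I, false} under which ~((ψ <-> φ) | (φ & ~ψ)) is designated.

1

Designated under: (ψ=true, φ=false).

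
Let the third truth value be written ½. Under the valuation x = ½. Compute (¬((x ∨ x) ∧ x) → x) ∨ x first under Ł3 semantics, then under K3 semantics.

T; ½

In Ł3: x ∨ x = ½ ∨ ½ = ½
(x ∨ x) ∧ x = ½ ∧ ½ = ½
¬((x ∨ x) ∧ x) = ¬½ = ½
¬((x ∨ x) ∧ x) → x = ½ → ½ = T
(¬((x ∨ x) ∧ x) → x) ∨ x = T ∨ ½ = T
In K3: x ∨ x = ½ ∨ ½ = ½
(x ∨ x) ∧ x = ½ ∧ ½ = ½
¬((x ∨ x) ∧ x) = ¬½ = ½
¬((x ∨ x) ∧ x) → x = ½ → ½ = ½
(¬((x ∨ x) ∧ x) → x) ∨ x = ½ ∨ ½ = ½
They differ because Ł3 and K3 treat ½ differently under implication.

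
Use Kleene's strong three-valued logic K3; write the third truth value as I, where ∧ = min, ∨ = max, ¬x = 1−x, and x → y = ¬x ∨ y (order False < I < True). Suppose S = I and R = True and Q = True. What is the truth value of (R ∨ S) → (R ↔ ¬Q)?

R ∨ S = True ∨ I = True
¬Q = ¬True = False
R ↔ ¬Q = True ↔ False = False
(R ∨ S) → (R ↔ ¬Q) = True → False = False

False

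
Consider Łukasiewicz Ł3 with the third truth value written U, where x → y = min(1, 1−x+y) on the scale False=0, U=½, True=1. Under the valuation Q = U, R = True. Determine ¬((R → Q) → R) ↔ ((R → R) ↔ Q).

U

R → Q = True → U = U  [min(1, 1−1+½)]
(R → Q) → R = U → True = True
¬((R → Q) → R) = ¬True = False
R → R = True → True = True
(R → R) ↔ Q = True ↔ U = U
¬((R → Q) → R) ↔ ((R → R) ↔ Q) = False ↔ U = U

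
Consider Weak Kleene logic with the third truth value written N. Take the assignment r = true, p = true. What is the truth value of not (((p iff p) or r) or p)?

false

p iff p = true iff true = true
(p iff p) or r = true or true = true
((p iff p) or r) or p = true or true = true
not (((p iff p) or r) or p) = not true = false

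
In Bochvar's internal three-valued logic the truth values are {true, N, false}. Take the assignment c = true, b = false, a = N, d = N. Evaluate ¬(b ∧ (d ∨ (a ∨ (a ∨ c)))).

N

a ∨ c = N ∨ true = N
a ∨ (a ∨ c) = N ∨ N = N
d ∨ (a ∨ (a ∨ c)) = N ∨ N = N
b ∧ (d ∨ (a ∨ (a ∨ c))) = false ∧ N = N
¬(b ∧ (d ∨ (a ∨ (a ∨ c)))) = ¬N = N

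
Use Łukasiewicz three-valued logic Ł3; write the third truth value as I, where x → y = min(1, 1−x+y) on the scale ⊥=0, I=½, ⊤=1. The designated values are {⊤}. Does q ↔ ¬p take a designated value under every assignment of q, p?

No

Countermodel: q=⊤, p=⊤ gives ⊥, which is not designated.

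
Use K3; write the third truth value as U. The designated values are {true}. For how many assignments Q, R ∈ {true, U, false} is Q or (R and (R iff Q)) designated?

Designated under: (Q=true, R=true); (Q=true, R=U); (Q=true, R=false).

3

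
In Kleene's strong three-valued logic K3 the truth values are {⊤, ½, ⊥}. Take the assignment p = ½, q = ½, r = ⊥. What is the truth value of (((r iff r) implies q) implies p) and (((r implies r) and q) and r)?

⊥

r iff r = ⊥ iff ⊥ = ⊤
(r iff r) implies q = ⊤ implies ½ = ½  [not ⊤ or ½]
((r iff r) implies q) implies p = ½ implies ½ = ½
r implies r = ⊥ implies ⊥ = ⊤
(r implies r) and q = ⊤ and ½ = ½
((r implies r) and q) and r = ½ and ⊥ = ⊥
(((r iff r) implies q) implies p) and (((r implies r) and q) and r) = ½ and ⊥ = ⊥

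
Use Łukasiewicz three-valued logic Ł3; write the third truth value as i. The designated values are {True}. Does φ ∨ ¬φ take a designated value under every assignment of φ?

No

Countermodel: φ=i gives i, which is not designated.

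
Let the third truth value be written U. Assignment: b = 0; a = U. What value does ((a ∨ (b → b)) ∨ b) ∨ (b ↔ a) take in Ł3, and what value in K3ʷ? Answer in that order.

In Ł3: b → b = 0 → 0 = 1
a ∨ (b → b) = U ∨ 1 = 1
(a ∨ (b → b)) ∨ b = 1 ∨ 0 = 1
b ↔ a = 0 ↔ U = U  [1 − |0−½|]
((a ∨ (b → b)) ∨ b) ∨ (b ↔ a) = 1 ∨ U = 1
In K3ʷ: b → b = 0 → 0 = 1
a ∨ (b → b) = U ∨ 1 = U
(a ∨ (b → b)) ∨ b = U ∨ 0 = U
b ↔ a = 0 ↔ U = U
((a ∨ (b → b)) ∨ b) ∨ (b ↔ a) = U ∨ U = U
They differ because Ł3 and K3ʷ treat U differently under the binary connectives.

1; U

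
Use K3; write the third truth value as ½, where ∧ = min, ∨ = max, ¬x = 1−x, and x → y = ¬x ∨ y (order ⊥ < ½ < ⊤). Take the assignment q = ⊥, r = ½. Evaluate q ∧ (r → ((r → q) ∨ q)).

r → q = ½ → ⊥ = ½  [¬½ ∨ ⊥]
(r → q) ∨ q = ½ ∨ ⊥ = ½
r → ((r → q) ∨ q) = ½ → ½ = ½
q ∧ (r → ((r → q) ∨ q)) = ⊥ ∧ ½ = ⊥

⊥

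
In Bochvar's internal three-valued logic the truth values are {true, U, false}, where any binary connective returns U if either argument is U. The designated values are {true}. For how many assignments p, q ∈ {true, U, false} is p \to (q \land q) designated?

Designated under: (p=true, q=true); (p=false, q=true); (p=false, q=false).

3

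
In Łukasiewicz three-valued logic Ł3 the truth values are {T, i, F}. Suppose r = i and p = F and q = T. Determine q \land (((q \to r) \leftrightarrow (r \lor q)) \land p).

q \to r = T \to i = i
r \lor q = i \lor T = T
(q \to r) \leftrightarrow (r \lor q) = i \leftrightarrow T = i
((q \to r) \leftrightarrow (r \lor q)) \land p = i \land F = F
q \land (((q \to r) \leftrightarrow (r \lor q)) \land p) = T \land F = F

F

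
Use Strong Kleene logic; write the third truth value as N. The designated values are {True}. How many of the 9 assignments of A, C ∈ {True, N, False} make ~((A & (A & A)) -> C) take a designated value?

Designated under: (A=True, C=False).

1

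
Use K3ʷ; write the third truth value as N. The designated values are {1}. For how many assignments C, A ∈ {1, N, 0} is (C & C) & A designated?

1

Designated under: (C=1, A=1).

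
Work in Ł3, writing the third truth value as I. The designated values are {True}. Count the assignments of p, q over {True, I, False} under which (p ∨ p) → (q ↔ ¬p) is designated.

7

Of the 9 assignments, 7 give a value in {True}.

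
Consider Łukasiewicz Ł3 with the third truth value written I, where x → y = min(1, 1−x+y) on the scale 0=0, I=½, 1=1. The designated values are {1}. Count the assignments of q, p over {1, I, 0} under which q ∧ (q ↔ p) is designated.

1

Designated under: (q=1, p=1).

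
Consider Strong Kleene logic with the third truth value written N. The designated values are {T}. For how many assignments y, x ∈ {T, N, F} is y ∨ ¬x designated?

Of the 9 assignments, 5 give a value in {T}.

5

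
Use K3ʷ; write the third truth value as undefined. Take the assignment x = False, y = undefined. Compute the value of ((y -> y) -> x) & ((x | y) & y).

y -> y = undefined -> undefined = undefined  [any arg is the third value ⇒ result is the third value]
(y -> y) -> x = undefined -> False = undefined
x | y = False | undefined = undefined
(x | y) & y = undefined & undefined = undefined
((y -> y) -> x) & ((x | y) & y) = undefined & undefined = undefined

undefined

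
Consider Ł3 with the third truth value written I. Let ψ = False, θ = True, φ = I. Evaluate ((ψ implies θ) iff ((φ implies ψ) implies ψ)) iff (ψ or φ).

ψ implies θ = False implies True = True
φ implies ψ = I implies False = I
(φ implies ψ) implies ψ = I implies False = I
(ψ implies θ) iff ((φ implies ψ) implies ψ) = True iff I = I
ψ or φ = False or I = I
((ψ implies θ) iff ((φ implies ψ) implies ψ)) iff (ψ or φ) = I iff I = True

True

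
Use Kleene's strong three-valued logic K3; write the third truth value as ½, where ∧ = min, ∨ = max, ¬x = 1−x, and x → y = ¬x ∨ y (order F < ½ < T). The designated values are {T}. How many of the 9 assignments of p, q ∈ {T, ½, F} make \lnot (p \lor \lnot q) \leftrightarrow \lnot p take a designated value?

4

Designated under: (p=T, q=T); (p=T, q=½); (p=T, q=F); (p=F, q=T).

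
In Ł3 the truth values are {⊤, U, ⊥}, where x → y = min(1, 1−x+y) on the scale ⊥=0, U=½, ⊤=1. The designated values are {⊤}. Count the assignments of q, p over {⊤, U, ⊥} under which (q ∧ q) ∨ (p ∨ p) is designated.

5

Of the 9 assignments, 5 give a value in {⊤}.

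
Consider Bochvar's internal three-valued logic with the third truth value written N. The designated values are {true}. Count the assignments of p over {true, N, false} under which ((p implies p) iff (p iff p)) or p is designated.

p=true: true ✓
p=N: N ·
p=false: true ✓

2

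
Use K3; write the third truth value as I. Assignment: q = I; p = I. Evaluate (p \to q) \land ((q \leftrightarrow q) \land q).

I

p \to q = I \to I = I
q \leftrightarrow q = I \leftrightarrow I = I
(q \leftrightarrow q) \land q = I \land I = I
(p \to q) \land ((q \leftrightarrow q) \land q) = I \land I = I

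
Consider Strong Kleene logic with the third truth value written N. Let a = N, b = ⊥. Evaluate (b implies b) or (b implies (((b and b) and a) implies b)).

⊤

b implies b = ⊥ implies ⊥ = ⊤
b and b = ⊥ and ⊥ = ⊥
(b and b) and a = ⊥ and N = ⊥
((b and b) and a) implies b = ⊥ implies ⊥ = ⊤
b implies (((b and b) and a) implies b) = ⊥ implies ⊤ = ⊤
(b implies b) or (b implies (((b and b) and a) implies b)) = ⊤ or ⊤ = ⊤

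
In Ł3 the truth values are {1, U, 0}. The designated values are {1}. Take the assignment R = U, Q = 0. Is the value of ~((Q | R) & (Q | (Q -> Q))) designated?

Q | R = 0 | U = U
Q -> Q = 0 -> 0 = 1
Q | (Q -> Q) = 0 | 1 = 1
(Q | R) & (Q | (Q -> Q)) = U & 1 = U
~((Q | R) & (Q | (Q -> Q))) = ~U = U
U ∉ {1}.

No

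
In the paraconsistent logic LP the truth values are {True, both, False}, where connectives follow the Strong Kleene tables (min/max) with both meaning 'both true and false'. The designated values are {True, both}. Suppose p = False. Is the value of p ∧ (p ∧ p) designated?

No

p ∧ p = False ∧ False = False
p ∧ (p ∧ p) = False ∧ False = False
False ∉ {True, both}.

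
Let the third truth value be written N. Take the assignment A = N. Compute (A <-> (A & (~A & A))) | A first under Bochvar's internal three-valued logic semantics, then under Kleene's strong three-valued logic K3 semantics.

In Bochvar's internal three-valued logic: ~A = ~N = N
~A & A = N & N = N
A & (~A & A) = N & N = N
A <-> (A & (~A & A)) = N <-> N = N
(A <-> (A & (~A & A))) | A = N | N = N
In Kleene's strong three-valued logic K3: ~A = ~N = N
~A & A = N & N = N
A & (~A & A) = N & N = N
A <-> (A & (~A & A)) = N <-> N = N
(A <-> (A & (~A & A))) | A = N | N = N

N; N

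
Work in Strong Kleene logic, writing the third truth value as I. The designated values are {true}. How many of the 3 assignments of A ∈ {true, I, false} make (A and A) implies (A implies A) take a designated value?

2

A=true: true ✓
A=I: I ·
A=false: true ✓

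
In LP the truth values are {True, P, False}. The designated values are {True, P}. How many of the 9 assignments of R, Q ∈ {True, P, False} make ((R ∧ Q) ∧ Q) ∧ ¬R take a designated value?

Designated under: (R=P, Q=True); (R=P, Q=P).

2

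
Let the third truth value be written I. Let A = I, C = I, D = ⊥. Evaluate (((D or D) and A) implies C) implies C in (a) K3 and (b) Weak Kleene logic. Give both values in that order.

I; I

In K3: D or D = ⊥ or ⊥ = ⊥
(D or D) and A = ⊥ and I = ⊥
((D or D) and A) implies C = ⊥ implies I = ⊤  [not ⊥ or I]
(((D or D) and A) implies C) implies C = ⊤ implies I = I
In Weak Kleene logic: D or D = ⊥ or ⊥ = ⊥
(D or D) and A = ⊥ and I = I
((D or D) and A) implies C = I implies I = I  [any arg is the third value ⇒ result is the third value]
(((D or D) and A) implies C) implies C = I implies I = I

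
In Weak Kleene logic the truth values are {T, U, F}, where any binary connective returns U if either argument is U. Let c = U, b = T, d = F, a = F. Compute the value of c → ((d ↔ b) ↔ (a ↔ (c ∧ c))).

U

d ↔ b = F ↔ T = F
c ∧ c = U ∧ U = U
a ↔ (c ∧ c) = F ↔ U = U
(d ↔ b) ↔ (a ↔ (c ∧ c)) = F ↔ U = U
c → ((d ↔ b) ↔ (a ↔ (c ∧ c))) = U → U = U  [any arg is the third value ⇒ result is the third value]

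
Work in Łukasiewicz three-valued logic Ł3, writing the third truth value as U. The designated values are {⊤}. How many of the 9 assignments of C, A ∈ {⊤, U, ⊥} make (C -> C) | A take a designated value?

9

Of the 9 assignments, 9 give a value in {⊤}.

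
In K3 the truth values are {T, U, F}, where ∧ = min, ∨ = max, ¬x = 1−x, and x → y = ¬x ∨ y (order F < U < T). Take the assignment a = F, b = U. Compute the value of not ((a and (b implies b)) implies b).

b implies b = U implies U = U  [not U or U]
a and (b implies b) = F and U = F
(a and (b implies b)) implies b = F implies U = T
not ((a and (b implies b)) implies b) = not T = F

F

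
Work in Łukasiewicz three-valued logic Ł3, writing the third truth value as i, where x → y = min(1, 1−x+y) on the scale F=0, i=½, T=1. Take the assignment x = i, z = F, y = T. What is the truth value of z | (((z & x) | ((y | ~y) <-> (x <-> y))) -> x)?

T

z & x = F & i = F
~y = ~T = F
y | ~y = T | F = T
x <-> y = i <-> T = i  [1 − |½−1|]
(y | ~y) <-> (x <-> y) = T <-> i = i
(z & x) | ((y | ~y) <-> (x <-> y)) = F | i = i
((z & x) | ((y | ~y) <-> (x <-> y))) -> x = i -> i = T
z | (((z & x) | ((y | ~y) <-> (x <-> y))) -> x) = F | T = T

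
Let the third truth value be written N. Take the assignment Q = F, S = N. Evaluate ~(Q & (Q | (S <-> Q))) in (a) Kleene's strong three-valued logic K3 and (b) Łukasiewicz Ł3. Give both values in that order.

T; T

In Kleene's strong three-valued logic K3: S <-> Q = N <-> F = N
Q | (S <-> Q) = F | N = N
Q & (Q | (S <-> Q)) = F & N = F
~(Q & (Q | (S <-> Q))) = ~F = T
In Łukasiewicz Ł3: S <-> Q = N <-> F = N
Q | (S <-> Q) = F | N = N
Q & (Q | (S <-> Q)) = F & N = F
~(Q & (Q | (S <-> Q))) = ~F = T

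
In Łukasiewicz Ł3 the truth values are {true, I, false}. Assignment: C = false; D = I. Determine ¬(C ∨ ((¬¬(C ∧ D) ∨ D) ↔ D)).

C ∧ D = false ∧ I = false
¬(C ∧ D) = ¬false = true
¬¬(C ∧ D) = ¬true = false
¬¬(C ∧ D) ∨ D = false ∨ I = I
(¬¬(C ∧ D) ∨ D) ↔ D = I ↔ I = true  [1 − |½−½|]
C ∨ ((¬¬(C ∧ D) ∨ D) ↔ D) = false ∨ true = true
¬(C ∨ ((¬¬(C ∧ D) ∨ D) ↔ D)) = ¬true = false

false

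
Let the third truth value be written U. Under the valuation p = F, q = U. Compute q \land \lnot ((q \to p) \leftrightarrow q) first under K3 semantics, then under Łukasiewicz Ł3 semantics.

In K3: q \to p = U \to F = U
(q \to p) \leftrightarrow q = U \leftrightarrow U = U
\lnot ((q \to p) \leftrightarrow q) = \lnot U = U
q \land \lnot ((q \to p) \leftrightarrow q) = U \land U = U
In Łukasiewicz Ł3: q \to p = U \to F = U  [min(1, 1−½+0)]
(q \to p) \leftrightarrow q = U \leftrightarrow U = T
\lnot ((q \to p) \leftrightarrow q) = \lnot T = F
q \land \lnot ((q \to p) \leftrightarrow q) = U \land F = F
They differ because K3 and Łukasiewicz Ł3 treat U differently under implication.

U; F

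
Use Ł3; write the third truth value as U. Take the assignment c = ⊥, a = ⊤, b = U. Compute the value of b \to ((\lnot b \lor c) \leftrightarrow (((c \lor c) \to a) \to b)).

⊤

\lnot b = \lnot U = U
\lnot b \lor c = U \lor ⊥ = U
c \lor c = ⊥ \lor ⊥ = ⊥
(c \lor c) \to a = ⊥ \to ⊤ = ⊤
((c \lor c) \to a) \to b = ⊤ \to U = U  [min(1, 1−1+½)]
(\lnot b \lor c) \leftrightarrow (((c \lor c) \to a) \to b) = U \leftrightarrow U = ⊤
b \to ((\lnot b \lor c) \leftrightarrow (((c \lor c) \to a) \to b)) = U \to ⊤ = ⊤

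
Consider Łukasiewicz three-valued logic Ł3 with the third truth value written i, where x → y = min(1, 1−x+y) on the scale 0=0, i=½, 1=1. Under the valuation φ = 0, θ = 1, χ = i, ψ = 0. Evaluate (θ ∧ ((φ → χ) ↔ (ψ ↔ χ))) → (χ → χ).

φ → χ = 0 → i = 1  [min(1, 1−0+½)]
ψ ↔ χ = 0 ↔ i = i
(φ → χ) ↔ (ψ ↔ χ) = 1 ↔ i = i
θ ∧ ((φ → χ) ↔ (ψ ↔ χ)) = 1 ∧ i = i
χ → χ = i → i = 1
(θ ∧ ((φ → χ) ↔ (ψ ↔ χ))) → (χ → χ) = i → 1 = 1

1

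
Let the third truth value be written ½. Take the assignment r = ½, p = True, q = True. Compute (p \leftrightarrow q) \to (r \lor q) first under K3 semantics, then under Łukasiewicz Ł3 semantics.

True; True

In K3: p \leftrightarrow q = True \leftrightarrow True = True
r \lor q = ½ \lor True = True
(p \leftrightarrow q) \to (r \lor q) = True \to True = True
In Łukasiewicz Ł3: p \leftrightarrow q = True \leftrightarrow True = True
r \lor q = ½ \lor True = True
(p \leftrightarrow q) \to (r \lor q) = True \to True = True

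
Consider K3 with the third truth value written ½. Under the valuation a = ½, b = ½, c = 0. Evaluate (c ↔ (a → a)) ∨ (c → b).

a → a = ½ → ½ = ½
c ↔ (a → a) = 0 ↔ ½ = ½
c → b = 0 → ½ = 1
(c ↔ (a → a)) ∨ (c → b) = ½ ∨ 1 = 1

1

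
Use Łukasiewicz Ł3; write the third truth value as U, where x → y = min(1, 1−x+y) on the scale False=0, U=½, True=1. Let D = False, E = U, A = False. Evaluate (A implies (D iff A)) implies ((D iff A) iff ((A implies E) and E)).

D iff A = False iff False = True
A implies (D iff A) = False implies True = True
D iff A = False iff False = True
A implies E = False implies U = True  [min(1, 1−0+½)]
(A implies E) and E = True and U = U
(D iff A) iff ((A implies E) and E) = True iff U = U
(A implies (D iff A)) implies ((D iff A) iff ((A implies E) and E)) = True implies U = U

U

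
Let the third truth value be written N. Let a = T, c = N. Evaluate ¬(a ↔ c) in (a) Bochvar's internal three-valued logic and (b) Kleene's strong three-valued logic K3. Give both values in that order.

In Bochvar's internal three-valued logic: a ↔ c = T ↔ N = N
¬(a ↔ c) = ¬N = N
In Kleene's strong three-valued logic K3: a ↔ c = T ↔ N = N
¬(a ↔ c) = ¬N = N

N; N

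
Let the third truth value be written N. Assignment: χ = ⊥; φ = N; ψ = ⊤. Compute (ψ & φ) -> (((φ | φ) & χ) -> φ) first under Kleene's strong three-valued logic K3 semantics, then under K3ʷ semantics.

⊤; N

In Kleene's strong three-valued logic K3: ψ & φ = ⊤ & N = N
φ | φ = N | N = N
(φ | φ) & χ = N & ⊥ = ⊥
((φ | φ) & χ) -> φ = ⊥ -> N = ⊤  [~⊥ | N]
(ψ & φ) -> (((φ | φ) & χ) -> φ) = N -> ⊤ = ⊤
In K3ʷ: ψ & φ = ⊤ & N = N
φ | φ = N | N = N
(φ | φ) & χ = N & ⊥ = N
((φ | φ) & χ) -> φ = N -> N = N  [any arg is the third value ⇒ result is the third value]
(ψ & φ) -> (((φ | φ) & χ) -> φ) = N -> N = N
They differ because Kleene's strong three-valued logic K3 and K3ʷ treat N differently under the binary connectives.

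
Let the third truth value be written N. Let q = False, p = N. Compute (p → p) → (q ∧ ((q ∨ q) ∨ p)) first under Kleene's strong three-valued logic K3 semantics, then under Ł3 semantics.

In Kleene's strong three-valued logic K3: p → p = N → N = N
q ∨ q = False ∨ False = False
(q ∨ q) ∨ p = False ∨ N = N
q ∧ ((q ∨ q) ∨ p) = False ∧ N = False
(p → p) → (q ∧ ((q ∨ q) ∨ p)) = N → False = N
In Ł3: p → p = N → N = True  [min(1, 1−½+½)]
q ∨ q = False ∨ False = False
(q ∨ q) ∨ p = False ∨ N = N
q ∧ ((q ∨ q) ∨ p) = False ∧ N = False
(p → p) → (q ∧ ((q ∨ q) ∨ p)) = True → False = False
They differ because Kleene's strong three-valued logic K3 and Ł3 treat N differently under implication.

N; False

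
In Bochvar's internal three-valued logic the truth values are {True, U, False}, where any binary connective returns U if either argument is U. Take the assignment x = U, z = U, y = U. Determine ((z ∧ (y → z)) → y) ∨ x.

y → z = U → U = U  [any arg is the third value ⇒ result is the third value]
z ∧ (y → z) = U ∧ U = U
(z ∧ (y → z)) → y = U → U = U
((z ∧ (y → z)) → y) ∨ x = U ∨ U = U

U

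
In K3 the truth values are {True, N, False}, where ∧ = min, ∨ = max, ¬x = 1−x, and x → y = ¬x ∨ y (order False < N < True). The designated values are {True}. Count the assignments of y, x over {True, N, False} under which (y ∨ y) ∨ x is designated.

Of the 9 assignments, 5 give a value in {True}.

5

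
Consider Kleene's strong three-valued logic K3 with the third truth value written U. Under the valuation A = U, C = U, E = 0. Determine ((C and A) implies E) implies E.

C and A = U and U = U
(C and A) implies E = U implies 0 = U  [not U or 0]
((C and A) implies E) implies E = U implies 0 = U

U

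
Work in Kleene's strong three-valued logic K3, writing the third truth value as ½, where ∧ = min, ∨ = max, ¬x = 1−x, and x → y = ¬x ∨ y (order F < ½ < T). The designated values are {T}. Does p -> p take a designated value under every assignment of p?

Countermodel: p=½ gives ½, which is not designated.

No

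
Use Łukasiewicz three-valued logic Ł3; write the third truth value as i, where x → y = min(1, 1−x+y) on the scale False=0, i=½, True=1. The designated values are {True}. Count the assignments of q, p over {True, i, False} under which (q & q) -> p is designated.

6

Of the 9 assignments, 6 give a value in {True}.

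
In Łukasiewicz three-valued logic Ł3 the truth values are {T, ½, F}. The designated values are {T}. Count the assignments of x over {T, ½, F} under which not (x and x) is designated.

1

x=T: F ·
x=½: ½ ·
x=F: T ✓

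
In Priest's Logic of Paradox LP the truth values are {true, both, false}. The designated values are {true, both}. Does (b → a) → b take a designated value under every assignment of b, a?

Countermodel: b=false, a=true gives false, which is not designated.

No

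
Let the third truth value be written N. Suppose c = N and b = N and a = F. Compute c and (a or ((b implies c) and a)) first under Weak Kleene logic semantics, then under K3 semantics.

N; F

In Weak Kleene logic: b implies c = N implies N = N
(b implies c) and a = N and F = N
a or ((b implies c) and a) = F or N = N
c and (a or ((b implies c) and a)) = N and N = N
In K3: b implies c = N implies N = N  [not N or N]
(b implies c) and a = N and F = F
a or ((b implies c) and a) = F or F = F
c and (a or ((b implies c) and a)) = N and F = F
They differ because Weak Kleene logic and K3 treat N differently under the binary connectives.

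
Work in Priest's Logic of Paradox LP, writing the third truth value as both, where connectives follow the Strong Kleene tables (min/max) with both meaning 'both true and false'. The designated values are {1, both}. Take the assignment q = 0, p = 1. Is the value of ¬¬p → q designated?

¬p = ¬1 = 0
¬¬p = ¬0 = 1
¬¬p → q = 1 → 0 = 0
0 ∉ {1, both}.

No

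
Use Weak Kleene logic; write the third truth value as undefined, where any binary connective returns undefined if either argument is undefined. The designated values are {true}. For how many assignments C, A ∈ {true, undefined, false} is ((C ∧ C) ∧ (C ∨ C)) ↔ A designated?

2

Designated under: (C=true, A=true); (C=false, A=false).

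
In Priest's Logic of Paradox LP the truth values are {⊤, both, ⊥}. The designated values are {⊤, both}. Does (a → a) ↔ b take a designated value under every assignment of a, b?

No

Countermodel: a=⊤, b=⊥ gives ⊥, which is not designated.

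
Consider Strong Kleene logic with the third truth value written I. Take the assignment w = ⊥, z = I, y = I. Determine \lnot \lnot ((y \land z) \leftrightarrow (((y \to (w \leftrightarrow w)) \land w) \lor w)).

I

y \land z = I \land I = I
w \leftrightarrow w = ⊥ \leftrightarrow ⊥ = ⊤
y \to (w \leftrightarrow w) = I \to ⊤ = ⊤  [\lnot I \lor ⊤]
(y \to (w \leftrightarrow w)) \land w = ⊤ \land ⊥ = ⊥
((y \to (w \leftrightarrow w)) \land w) \lor w = ⊥ \lor ⊥ = ⊥
(y \land z) \leftrightarrow (((y \to (w \leftrightarrow w)) \land w) \lor w) = I \leftrightarrow ⊥ = I
\lnot ((y \land z) \leftrightarrow (((y \to (w \leftrightarrow w)) \land w) \lor w)) = \lnot I = I
\lnot \lnot ((y \land z) \leftrightarrow (((y \to (w \leftrightarrow w)) \land w) \lor w)) = \lnot I = I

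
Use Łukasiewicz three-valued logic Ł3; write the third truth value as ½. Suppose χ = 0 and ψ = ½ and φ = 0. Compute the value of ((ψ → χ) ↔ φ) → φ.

½

ψ → χ = ½ → 0 = ½  [min(1, 1−½+0)]
(ψ → χ) ↔ φ = ½ ↔ 0 = ½
((ψ → χ) ↔ φ) → φ = ½ → 0 = ½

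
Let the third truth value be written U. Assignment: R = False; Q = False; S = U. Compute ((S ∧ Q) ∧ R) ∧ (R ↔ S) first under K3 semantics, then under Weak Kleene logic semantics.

False; U

In K3: S ∧ Q = U ∧ False = False
(S ∧ Q) ∧ R = False ∧ False = False
R ↔ S = False ↔ U = U
((S ∧ Q) ∧ R) ∧ (R ↔ S) = False ∧ U = False
In Weak Kleene logic: S ∧ Q = U ∧ False = U
(S ∧ Q) ∧ R = U ∧ False = U
R ↔ S = False ↔ U = U
((S ∧ Q) ∧ R) ∧ (R ↔ S) = U ∧ U = U
They differ because K3 and Weak Kleene logic treat U differently under the binary connectives.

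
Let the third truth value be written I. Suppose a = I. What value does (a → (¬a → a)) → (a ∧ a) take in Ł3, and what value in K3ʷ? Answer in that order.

I; I

In Ł3: ¬a = ¬I = I
¬a → a = I → I = 1  [min(1, 1−½+½)]
a → (¬a → a) = I → 1 = 1
a ∧ a = I ∧ I = I
(a → (¬a → a)) → (a ∧ a) = 1 → I = I
In K3ʷ: ¬a = ¬I = I
¬a → a = I → I = I  [any arg is the third value ⇒ result is the third value]
a → (¬a → a) = I → I = I
a ∧ a = I ∧ I = I
(a → (¬a → a)) → (a ∧ a) = I → I = I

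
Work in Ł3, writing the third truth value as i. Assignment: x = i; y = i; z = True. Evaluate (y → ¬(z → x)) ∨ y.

True

z → x = True → i = i
¬(z → x) = ¬i = i
y → ¬(z → x) = i → i = True
(y → ¬(z → x)) ∨ y = True ∨ i = True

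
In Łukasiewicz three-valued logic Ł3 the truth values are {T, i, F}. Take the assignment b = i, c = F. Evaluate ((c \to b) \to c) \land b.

F

c \to b = F \to i = T  [min(1, 1−0+½)]
(c \to b) \to c = T \to F = F
((c \to b) \to c) \land b = F \land i = F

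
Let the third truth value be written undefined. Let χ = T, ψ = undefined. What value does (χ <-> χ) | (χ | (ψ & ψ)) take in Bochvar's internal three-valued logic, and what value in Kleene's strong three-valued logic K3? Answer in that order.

undefined; T

In Bochvar's internal three-valued logic: χ <-> χ = T <-> T = T
ψ & ψ = undefined & undefined = undefined
χ | (ψ & ψ) = T | undefined = undefined
(χ <-> χ) | (χ | (ψ & ψ)) = T | undefined = undefined
In Kleene's strong three-valued logic K3: χ <-> χ = T <-> T = T
ψ & ψ = undefined & undefined = undefined
χ | (ψ & ψ) = T | undefined = T
(χ <-> χ) | (χ | (ψ & ψ)) = T | T = T
They differ because Bochvar's internal three-valued logic and Kleene's strong three-valued logic K3 treat undefined differently under the binary connectives.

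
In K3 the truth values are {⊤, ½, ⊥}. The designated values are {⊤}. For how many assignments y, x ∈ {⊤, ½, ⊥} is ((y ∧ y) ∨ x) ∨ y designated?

5

Of the 9 assignments, 5 give a value in {⊤}.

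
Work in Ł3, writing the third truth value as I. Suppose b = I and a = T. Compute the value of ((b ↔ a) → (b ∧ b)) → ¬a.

b ↔ a = I ↔ T = I
b ∧ b = I ∧ I = I
(b ↔ a) → (b ∧ b) = I → I = T
¬a = ¬T = F
((b ↔ a) → (b ∧ b)) → ¬a = T → F = F

F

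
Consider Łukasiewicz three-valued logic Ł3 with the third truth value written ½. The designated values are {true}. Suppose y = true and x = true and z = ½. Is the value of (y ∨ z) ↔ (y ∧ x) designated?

y ∨ z = true ∨ ½ = true
y ∧ x = true ∧ true = true
(y ∨ z) ↔ (y ∧ x) = true ↔ true = true
true ∈ {true}.

Yes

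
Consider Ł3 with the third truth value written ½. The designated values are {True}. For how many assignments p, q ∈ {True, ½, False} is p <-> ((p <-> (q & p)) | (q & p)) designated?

2

Designated under: (p=True, q=True); (p=½, q=False).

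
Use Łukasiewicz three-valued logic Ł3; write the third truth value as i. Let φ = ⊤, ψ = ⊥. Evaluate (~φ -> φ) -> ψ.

~φ = ~⊤ = ⊥
~φ -> φ = ⊥ -> ⊤ = ⊤
(~φ -> φ) -> ψ = ⊤ -> ⊥ = ⊥

⊥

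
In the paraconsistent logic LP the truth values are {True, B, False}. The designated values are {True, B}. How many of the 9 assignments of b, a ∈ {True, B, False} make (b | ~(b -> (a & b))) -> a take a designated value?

8

Of the 9 assignments, 8 give a value in {True, B}.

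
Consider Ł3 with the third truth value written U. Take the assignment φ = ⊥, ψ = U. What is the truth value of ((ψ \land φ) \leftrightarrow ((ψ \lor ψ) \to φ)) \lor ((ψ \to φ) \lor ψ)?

U

ψ \land φ = U \land ⊥ = ⊥
ψ \lor ψ = U \lor U = U
(ψ \lor ψ) \to φ = U \to ⊥ = U  [min(1, 1−½+0)]
(ψ \land φ) \leftrightarrow ((ψ \lor ψ) \to φ) = ⊥ \leftrightarrow U = U
ψ \to φ = U \to ⊥ = U
(ψ \to φ) \lor ψ = U \lor U = U
((ψ \land φ) \leftrightarrow ((ψ \lor ψ) \to φ)) \lor ((ψ \to φ) \lor ψ) = U \lor U = U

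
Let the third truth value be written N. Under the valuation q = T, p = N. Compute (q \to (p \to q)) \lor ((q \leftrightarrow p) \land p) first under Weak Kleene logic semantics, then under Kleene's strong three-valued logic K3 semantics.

In Weak Kleene logic: p \to q = N \to T = N
q \to (p \to q) = T \to N = N
q \leftrightarrow p = T \leftrightarrow N = N
(q \leftrightarrow p) \land p = N \land N = N
(q \to (p \to q)) \lor ((q \leftrightarrow p) \land p) = N \lor N = N
In Kleene's strong three-valued logic K3: p \to q = N \to T = T
q \to (p \to q) = T \to T = T
q \leftrightarrow p = T \leftrightarrow N = N
(q \leftrightarrow p) \land p = N \land N = N
(q \to (p \to q)) \lor ((q \leftrightarrow p) \land p) = T \lor N = T
They differ because Weak Kleene logic and Kleene's strong three-valued logic K3 treat N differently under the binary connectives.

N; T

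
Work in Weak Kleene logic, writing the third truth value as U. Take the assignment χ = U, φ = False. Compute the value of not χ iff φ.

not χ = not U = U
not χ iff φ = U iff False = U

U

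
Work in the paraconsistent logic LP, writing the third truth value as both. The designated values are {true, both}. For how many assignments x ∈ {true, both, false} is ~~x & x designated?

x=true: true ✓
x=both: both ✓
x=false: false ·

2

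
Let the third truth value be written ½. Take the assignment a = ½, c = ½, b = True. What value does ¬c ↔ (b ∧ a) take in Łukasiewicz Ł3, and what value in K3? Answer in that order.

In Łukasiewicz Ł3: ¬c = ¬½ = ½
b ∧ a = True ∧ ½ = ½
¬c ↔ (b ∧ a) = ½ ↔ ½ = True  [1 − |½−½|]
In K3: ¬c = ¬½ = ½
b ∧ a = True ∧ ½ = ½
¬c ↔ (b ∧ a) = ½ ↔ ½ = ½
They differ because Łukasiewicz Ł3 and K3 treat ½ differently under implication.

True; ½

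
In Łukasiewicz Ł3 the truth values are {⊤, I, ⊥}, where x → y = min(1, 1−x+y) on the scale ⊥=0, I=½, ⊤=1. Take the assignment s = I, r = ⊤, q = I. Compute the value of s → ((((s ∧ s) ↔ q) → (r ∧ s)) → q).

s ∧ s = I ∧ I = I
(s ∧ s) ↔ q = I ↔ I = ⊤
r ∧ s = ⊤ ∧ I = I
((s ∧ s) ↔ q) → (r ∧ s) = ⊤ → I = I
(((s ∧ s) ↔ q) → (r ∧ s)) → q = I → I = ⊤
s → ((((s ∧ s) ↔ q) → (r ∧ s)) → q) = I → ⊤ = ⊤

⊤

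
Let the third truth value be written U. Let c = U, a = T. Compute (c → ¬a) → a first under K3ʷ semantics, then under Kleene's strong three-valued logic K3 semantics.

In K3ʷ: ¬a = ¬T = F
c → ¬a = U → F = U  [any arg is the third value ⇒ result is the third value]
(c → ¬a) → a = U → T = U
In Kleene's strong three-valued logic K3: ¬a = ¬T = F
c → ¬a = U → F = U  [¬U ∨ F]
(c → ¬a) → a = U → T = T
They differ because K3ʷ and Kleene's strong three-valued logic K3 treat U differently under the binary connectives.

U; T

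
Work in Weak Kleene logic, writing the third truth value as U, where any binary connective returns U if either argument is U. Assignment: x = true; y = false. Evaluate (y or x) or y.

true

y or x = false or true = true
(y or x) or y = true or false = true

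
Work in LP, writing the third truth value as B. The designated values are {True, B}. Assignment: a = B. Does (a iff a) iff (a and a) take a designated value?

a iff a = B iff B = B
a and a = B and B = B
(a iff a) iff (a and a) = B iff B = B
B ∈ {True, B}.

Yes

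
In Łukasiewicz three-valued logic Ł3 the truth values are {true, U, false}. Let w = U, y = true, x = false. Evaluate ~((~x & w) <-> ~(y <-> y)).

U

~x = ~false = true
~x & w = true & U = U
y <-> y = true <-> true = true
~(y <-> y) = ~true = false
(~x & w) <-> ~(y <-> y) = U <-> false = U  [1 − |½−0|]
~((~x & w) <-> ~(y <-> y)) = ~U = U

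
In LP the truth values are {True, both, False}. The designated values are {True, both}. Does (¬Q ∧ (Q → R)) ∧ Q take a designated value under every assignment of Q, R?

Countermodel: Q=True, R=True gives False, which is not designated.

No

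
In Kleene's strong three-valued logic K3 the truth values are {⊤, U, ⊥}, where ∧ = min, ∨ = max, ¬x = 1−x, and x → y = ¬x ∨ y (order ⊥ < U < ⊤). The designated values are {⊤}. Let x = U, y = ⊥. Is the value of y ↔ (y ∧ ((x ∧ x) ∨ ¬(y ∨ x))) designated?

Yes

x ∧ x = U ∧ U = U
y ∨ x = ⊥ ∨ U = U
¬(y ∨ x) = ¬U = U
(x ∧ x) ∨ ¬(y ∨ x) = U ∨ U = U
y ∧ ((x ∧ x) ∨ ¬(y ∨ x)) = ⊥ ∧ U = ⊥
y ↔ (y ∧ ((x ∧ x) ∨ ¬(y ∨ x))) = ⊥ ↔ ⊥ = ⊤
⊤ ∈ {⊤}.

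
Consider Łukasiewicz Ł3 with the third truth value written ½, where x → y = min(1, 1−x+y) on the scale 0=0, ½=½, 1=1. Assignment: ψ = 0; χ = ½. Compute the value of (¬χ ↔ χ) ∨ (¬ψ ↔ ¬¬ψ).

¬χ = ¬½ = ½
¬χ ↔ χ = ½ ↔ ½ = 1
¬ψ = ¬0 = 1
¬ψ = ¬0 = 1
¬¬ψ = ¬1 = 0
¬ψ ↔ ¬¬ψ = 1 ↔ 0 = 0
(¬χ ↔ χ) ∨ (¬ψ ↔ ¬¬ψ) = 1 ∨ 0 = 1

1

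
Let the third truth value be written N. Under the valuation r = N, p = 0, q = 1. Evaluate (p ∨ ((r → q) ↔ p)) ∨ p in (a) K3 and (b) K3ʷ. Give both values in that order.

In K3: r → q = N → 1 = 1
(r → q) ↔ p = 1 ↔ 0 = 0
p ∨ ((r → q) ↔ p) = 0 ∨ 0 = 0
(p ∨ ((r → q) ↔ p)) ∨ p = 0 ∨ 0 = 0
In K3ʷ: r → q = N → 1 = N  [any arg is the third value ⇒ result is the third value]
(r → q) ↔ p = N ↔ 0 = N
p ∨ ((r → q) ↔ p) = 0 ∨ N = N
(p ∨ ((r → q) ↔ p)) ∨ p = N ∨ 0 = N
They differ because K3 and K3ʷ treat N differently under the binary connectives.

0; N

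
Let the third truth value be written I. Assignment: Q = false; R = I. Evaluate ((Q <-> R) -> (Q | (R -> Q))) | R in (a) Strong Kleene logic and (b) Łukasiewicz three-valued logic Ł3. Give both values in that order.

I; true

In Strong Kleene logic: Q <-> R = false <-> I = I
R -> Q = I -> false = I  [~I | false]
Q | (R -> Q) = false | I = I
(Q <-> R) -> (Q | (R -> Q)) = I -> I = I
((Q <-> R) -> (Q | (R -> Q))) | R = I | I = I
In Łukasiewicz three-valued logic Ł3: Q <-> R = false <-> I = I
R -> Q = I -> false = I
Q | (R -> Q) = false | I = I
(Q <-> R) -> (Q | (R -> Q)) = I -> I = true
((Q <-> R) -> (Q | (R -> Q))) | R = true | I = true
They differ because Strong Kleene logic and Łukasiewicz three-valued logic Ł3 treat I differently under implication.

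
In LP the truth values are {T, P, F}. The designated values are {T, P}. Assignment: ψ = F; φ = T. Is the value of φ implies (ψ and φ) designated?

ψ and φ = F and T = F
φ implies (ψ and φ) = T implies F = F
F ∉ {T, P}.

No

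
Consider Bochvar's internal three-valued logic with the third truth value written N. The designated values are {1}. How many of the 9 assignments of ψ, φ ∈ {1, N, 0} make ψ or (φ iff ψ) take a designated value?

Designated under: (ψ=1, φ=1); (ψ=1, φ=0); (ψ=0, φ=0).

3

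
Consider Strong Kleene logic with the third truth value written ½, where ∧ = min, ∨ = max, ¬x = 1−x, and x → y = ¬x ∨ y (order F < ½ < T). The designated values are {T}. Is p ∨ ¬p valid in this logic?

Countermodel: p=½ gives ½, which is not designated.

No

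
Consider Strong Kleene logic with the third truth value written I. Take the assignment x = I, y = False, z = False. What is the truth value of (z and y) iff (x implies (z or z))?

z and y = False and False = False
z or z = False or False = False
x implies (z or z) = I implies False = I  [not I or False]
(z and y) iff (x implies (z or z)) = False iff I = I

I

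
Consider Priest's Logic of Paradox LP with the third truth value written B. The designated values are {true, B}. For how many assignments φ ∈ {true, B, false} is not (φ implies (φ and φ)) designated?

φ=true: false ·
φ=B: B ✓
φ=false: false ·

1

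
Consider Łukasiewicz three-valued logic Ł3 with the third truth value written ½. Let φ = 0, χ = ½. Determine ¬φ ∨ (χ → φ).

¬φ = ¬0 = 1
χ → φ = ½ → 0 = ½
¬φ ∨ (χ → φ) = 1 ∨ ½ = 1

1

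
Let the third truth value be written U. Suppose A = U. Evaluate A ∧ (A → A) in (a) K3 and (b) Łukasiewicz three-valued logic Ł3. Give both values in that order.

In K3: A → A = U → U = U
A ∧ (A → A) = U ∧ U = U
In Łukasiewicz three-valued logic Ł3: A → A = U → U = ⊤  [min(1, 1−½+½)]
A ∧ (A → A) = U ∧ ⊤ = U

U; U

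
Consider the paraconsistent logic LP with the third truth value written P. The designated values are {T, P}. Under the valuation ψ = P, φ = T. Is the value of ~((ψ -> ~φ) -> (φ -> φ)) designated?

~φ = ~T = F
ψ -> ~φ = P -> F = P  [~P | F]
φ -> φ = T -> T = T
(ψ -> ~φ) -> (φ -> φ) = P -> T = T
~((ψ -> ~φ) -> (φ -> φ)) = ~T = F
F ∉ {T, P}.

No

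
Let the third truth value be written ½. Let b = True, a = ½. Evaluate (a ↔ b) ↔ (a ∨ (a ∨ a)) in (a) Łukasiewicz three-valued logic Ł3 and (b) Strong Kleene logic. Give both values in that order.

In Łukasiewicz three-valued logic Ł3: a ↔ b = ½ ↔ True = ½
a ∨ a = ½ ∨ ½ = ½
a ∨ (a ∨ a) = ½ ∨ ½ = ½
(a ↔ b) ↔ (a ∨ (a ∨ a)) = ½ ↔ ½ = True
In Strong Kleene logic: a ↔ b = ½ ↔ True = ½
a ∨ a = ½ ∨ ½ = ½
a ∨ (a ∨ a) = ½ ∨ ½ = ½
(a ↔ b) ↔ (a ∨ (a ∨ a)) = ½ ↔ ½ = ½
They differ because Łukasiewicz three-valued logic Ł3 and Strong Kleene logic treat ½ differently under implication.

True; ½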